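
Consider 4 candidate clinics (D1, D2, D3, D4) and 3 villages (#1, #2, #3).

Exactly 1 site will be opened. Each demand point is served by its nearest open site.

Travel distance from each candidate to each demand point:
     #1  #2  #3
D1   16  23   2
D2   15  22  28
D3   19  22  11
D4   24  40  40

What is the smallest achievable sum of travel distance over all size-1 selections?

41

Open {D1}.
  #1→D1 16, #2→D1 23, #3→D1 2  ⇒ total 41.
Compare {D3}: total 52.
Compare {D2}: total 65.
No size-1 selection does better; minimum is 41.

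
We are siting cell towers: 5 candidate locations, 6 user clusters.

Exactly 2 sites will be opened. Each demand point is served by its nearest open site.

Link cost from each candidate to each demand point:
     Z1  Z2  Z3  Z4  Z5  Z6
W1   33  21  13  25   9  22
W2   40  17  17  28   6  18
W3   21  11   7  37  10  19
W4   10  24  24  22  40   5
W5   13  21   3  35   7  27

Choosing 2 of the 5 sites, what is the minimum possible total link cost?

65

Open {W3, W4}.
  Z1→W4 10, Z2→W3 11, Z3→W3 7, Z4→W4 22, Z5→W3 10, Z6→W4 5  ⇒ total 65.
Compare {W4, W5}: total 68.
Compare {W2, W4}: total 77.
No size-2 selection does better; minimum is 65.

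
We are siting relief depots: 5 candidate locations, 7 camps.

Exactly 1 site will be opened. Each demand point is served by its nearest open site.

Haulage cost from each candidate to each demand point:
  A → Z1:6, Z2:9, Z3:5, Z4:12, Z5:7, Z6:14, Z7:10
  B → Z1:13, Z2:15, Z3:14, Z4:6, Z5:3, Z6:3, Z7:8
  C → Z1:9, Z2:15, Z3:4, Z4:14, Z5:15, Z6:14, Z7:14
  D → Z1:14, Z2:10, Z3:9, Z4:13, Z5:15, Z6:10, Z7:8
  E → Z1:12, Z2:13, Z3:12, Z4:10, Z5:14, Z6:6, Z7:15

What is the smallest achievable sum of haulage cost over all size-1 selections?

Open {B}.
  Z1→B 13, Z2→B 15, Z3→B 14, Z4→B 6, Z5→B 3, Z6→B 3, Z7→B 8  ⇒ total 62.
Compare {A}: total 63.
Compare {D}: total 79.
No size-1 selection does better; minimum is 62.

62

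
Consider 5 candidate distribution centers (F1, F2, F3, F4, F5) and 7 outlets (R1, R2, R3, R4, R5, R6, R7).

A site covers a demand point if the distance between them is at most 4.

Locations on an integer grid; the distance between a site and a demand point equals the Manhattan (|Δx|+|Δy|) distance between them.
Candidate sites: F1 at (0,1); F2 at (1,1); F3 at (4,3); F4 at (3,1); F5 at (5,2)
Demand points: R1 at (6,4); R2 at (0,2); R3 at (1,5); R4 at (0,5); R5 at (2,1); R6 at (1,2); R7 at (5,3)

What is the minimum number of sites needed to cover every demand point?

3

Coverage sets (demand points within 4 of each site):
  F1: {R2, R4, R5, R6}
  F2: {R2, R3, R5, R6}
  F3: {R1, R5, R6, R7}
  F4: {R2, R5, R6, R7}
  F5: {R1, R5, R6, R7}
No 2 sites suffice: every size-2 union leaves at least one demand point uncovered.
But {F1, F2, F3} covers everything, so the minimum is 3.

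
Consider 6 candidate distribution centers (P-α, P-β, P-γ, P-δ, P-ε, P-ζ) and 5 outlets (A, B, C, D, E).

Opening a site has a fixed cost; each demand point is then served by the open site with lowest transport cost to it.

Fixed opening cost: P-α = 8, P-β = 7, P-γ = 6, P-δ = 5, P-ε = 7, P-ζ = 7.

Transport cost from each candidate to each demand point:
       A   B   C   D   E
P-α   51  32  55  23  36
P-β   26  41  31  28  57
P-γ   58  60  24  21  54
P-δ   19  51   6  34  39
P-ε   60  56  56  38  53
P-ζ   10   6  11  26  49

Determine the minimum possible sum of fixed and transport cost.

Open {P-δ, P-ζ}: assign each demand point to its cheapest open site.
  A→P-ζ 10, B→P-ζ 6, C→P-δ 6, D→P-ζ 26, E→P-δ 39
  transport cost 87, fixed 12 → total 99.
Compare {P-γ, P-δ, P-ζ}: transport cost 82 + fixed 18 = 100.
Compare {P-α, P-ζ}: transport cost 86 + fixed 15 = 101.
Compare {P-α, P-δ, P-ζ}: transport cost 81 + fixed 20 = 101.
All other subsets cost ≥ 100. Minimum total cost: 99.

99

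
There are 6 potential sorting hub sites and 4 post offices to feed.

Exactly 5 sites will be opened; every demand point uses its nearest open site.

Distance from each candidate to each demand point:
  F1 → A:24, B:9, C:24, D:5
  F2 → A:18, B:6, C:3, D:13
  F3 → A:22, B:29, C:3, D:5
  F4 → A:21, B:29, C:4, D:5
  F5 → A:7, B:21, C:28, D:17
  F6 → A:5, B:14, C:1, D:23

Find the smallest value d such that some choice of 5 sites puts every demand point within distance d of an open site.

6

Open {F1, F2, F3, F4, F6}.
  Farthest demand point is B at distance 6 (to F2); all others are ≤ 6.
With {F1, F2, F3, F5, F6} the worst case is 6.
With {F1, F2, F4, F5, F6} the worst case is 6.
No size-5 selection achieves below 6.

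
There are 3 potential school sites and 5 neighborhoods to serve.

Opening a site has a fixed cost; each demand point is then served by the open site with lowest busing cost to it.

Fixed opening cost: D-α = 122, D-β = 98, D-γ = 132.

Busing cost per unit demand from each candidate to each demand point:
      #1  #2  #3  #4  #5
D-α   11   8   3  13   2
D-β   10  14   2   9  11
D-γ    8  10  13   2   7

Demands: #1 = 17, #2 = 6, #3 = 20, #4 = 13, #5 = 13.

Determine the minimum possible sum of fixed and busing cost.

550

Open {D-α, D-γ}: assign each demand point to its cheapest open site.
  #1→D-γ 17×8=136, #2→D-α 6×8=48, #3→D-α 20×3=60, #4→D-γ 13×2=26, #5→D-α 13×2=26
  busing cost 296, fixed 254 → total 550.
Compare {D-β, D-γ}: busing cost 353 + fixed 230 = 583.
Compare {D-α}: busing cost 490 + fixed 122 = 612.
Compare {D-α, D-β}: busing cost 401 + fixed 220 = 621.
All other subsets cost ≥ 583. Minimum total cost: 550.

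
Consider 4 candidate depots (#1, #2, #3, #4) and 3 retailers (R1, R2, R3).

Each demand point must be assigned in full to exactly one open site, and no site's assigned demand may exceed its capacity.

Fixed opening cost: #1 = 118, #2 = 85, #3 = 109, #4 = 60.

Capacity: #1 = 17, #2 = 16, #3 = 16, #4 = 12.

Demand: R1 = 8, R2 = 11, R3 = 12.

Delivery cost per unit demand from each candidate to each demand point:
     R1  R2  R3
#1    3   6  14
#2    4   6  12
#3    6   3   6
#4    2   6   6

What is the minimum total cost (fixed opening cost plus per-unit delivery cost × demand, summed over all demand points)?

391

Open {#2, #3, #4}; cheapest assignment that respects the capacities:
  #2 (cap 16, load 8): R1 — cost 8×4 = 32
  #3 (cap 16, load 11): R2 — cost 11×3 = 33
  #4 (cap 12, load 12): R3 — cost 12×6 = 72
  Shipping 137, fixed 254 → total 391.
  Any other capacity-feasible assignment to {#2, #3, #4} ships for at least 137.
Compare {#1, #3, #4}: its best feasible assignment gives total 416.
Compare {#1, #2, #4}: its best feasible assignment gives total 425.
Every other set of open sites that can feasibly serve all demand totals ≥ 416 even under its best assignment. Minimum: 391.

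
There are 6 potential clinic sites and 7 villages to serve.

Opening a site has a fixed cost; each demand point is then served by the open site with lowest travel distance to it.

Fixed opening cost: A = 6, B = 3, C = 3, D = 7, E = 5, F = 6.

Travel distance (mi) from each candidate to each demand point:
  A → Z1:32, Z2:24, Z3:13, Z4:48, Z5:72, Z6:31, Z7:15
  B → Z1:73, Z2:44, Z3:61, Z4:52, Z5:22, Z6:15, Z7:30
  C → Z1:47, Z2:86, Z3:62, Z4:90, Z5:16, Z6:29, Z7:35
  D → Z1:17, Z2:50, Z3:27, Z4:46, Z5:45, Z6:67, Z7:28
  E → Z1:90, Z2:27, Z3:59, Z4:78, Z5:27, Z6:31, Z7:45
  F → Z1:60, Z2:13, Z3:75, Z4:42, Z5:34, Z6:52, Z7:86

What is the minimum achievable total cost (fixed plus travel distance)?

156

Open {A, B, C, D, F}: assign each demand point to its cheapest open site.
  Z1→D 17, Z2→F 13, Z3→A 13, Z4→F 42, Z5→C 16, Z6→B 15, Z7→A 15
  travel distance 131, fixed 25 → total 156.
Compare {A, B, D, F}: travel distance 137 + fixed 22 = 159.
Compare {A, B, C, D, E, F}: travel distance 131 + fixed 30 = 161.
Compare {A, B, C, F}: travel distance 146 + fixed 18 = 164.
All other subsets cost ≥ 159. Minimum total cost: 156.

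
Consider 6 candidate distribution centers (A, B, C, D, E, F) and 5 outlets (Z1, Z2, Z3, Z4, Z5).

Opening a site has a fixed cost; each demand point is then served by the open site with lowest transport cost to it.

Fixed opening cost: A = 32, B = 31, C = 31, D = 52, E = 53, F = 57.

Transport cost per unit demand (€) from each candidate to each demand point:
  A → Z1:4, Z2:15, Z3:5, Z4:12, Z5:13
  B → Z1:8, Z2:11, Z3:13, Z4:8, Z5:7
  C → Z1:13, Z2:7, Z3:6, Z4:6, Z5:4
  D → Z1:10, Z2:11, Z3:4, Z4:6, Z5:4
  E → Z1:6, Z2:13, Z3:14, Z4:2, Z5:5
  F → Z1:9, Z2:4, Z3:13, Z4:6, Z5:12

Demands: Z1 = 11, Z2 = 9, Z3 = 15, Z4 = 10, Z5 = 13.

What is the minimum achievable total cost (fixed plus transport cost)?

Open {A, C}: assign each demand point to its cheapest open site.
  Z1→A 11×4=44, Z2→C 9×7=63, Z3→A 15×5=75, Z4→C 10×6=60, Z5→C 13×4=52
  transport cost 294, fixed 63 → total 357.
Compare {A, C, E}: transport cost 254 + fixed 116 = 370.
Compare {C, E}: transport cost 291 + fixed 84 = 375.
Compare {A, E, F}: transport cost 240 + fixed 142 = 382.
All other subsets cost ≥ 370. Minimum total cost: 357.

357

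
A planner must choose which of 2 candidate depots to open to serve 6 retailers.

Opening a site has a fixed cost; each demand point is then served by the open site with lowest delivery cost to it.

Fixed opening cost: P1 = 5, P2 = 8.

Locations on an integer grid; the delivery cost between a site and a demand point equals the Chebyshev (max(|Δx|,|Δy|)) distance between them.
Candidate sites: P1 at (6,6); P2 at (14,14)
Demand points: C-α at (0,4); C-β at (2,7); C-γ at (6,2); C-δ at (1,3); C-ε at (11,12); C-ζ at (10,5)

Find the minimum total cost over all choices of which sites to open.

Open {P1}: assign each demand point to its cheapest open site.
  C-α→P1 6, C-β→P1 4, C-γ→P1 4, C-δ→P1 5, C-ε→P1 6, C-ζ→P1 4
  delivery cost 29, fixed 5 → total 34.
Compare {P1, P2}: delivery cost 26 + fixed 13 = 39.
Compare {P2}: delivery cost 63 + fixed 8 = 71.

34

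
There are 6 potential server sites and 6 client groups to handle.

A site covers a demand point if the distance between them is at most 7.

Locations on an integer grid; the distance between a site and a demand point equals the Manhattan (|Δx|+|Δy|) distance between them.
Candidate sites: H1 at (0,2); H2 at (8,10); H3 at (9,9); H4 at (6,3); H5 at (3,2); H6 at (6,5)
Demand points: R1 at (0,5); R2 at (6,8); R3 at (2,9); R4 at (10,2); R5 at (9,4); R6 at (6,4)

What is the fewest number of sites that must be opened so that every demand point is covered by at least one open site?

Coverage sets (demand points within 7 of each site):
  H1: {R1}
  H2: {R2, R3, R5}
  H3: {R2, R3, R5}
  H4: {R2, R4, R5, R6}
  H5: {R1, R4, R6}
  H6: {R1, R2, R4, R5, R6}
No single site covers all 6 demand points.
But {H2, H5} covers everything, so the minimum is 2.

2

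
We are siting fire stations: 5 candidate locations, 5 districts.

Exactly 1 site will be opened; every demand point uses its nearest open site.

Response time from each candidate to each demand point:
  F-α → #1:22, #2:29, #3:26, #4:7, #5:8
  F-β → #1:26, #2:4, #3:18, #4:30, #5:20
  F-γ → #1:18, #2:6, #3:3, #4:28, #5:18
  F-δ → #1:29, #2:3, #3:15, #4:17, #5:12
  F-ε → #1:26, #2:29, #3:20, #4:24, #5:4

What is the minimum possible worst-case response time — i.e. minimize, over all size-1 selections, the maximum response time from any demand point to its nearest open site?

Open {F-γ}.
  Farthest demand point is #4 at response time 28 (to F-γ); all others are ≤ 28.
With {F-α} the worst case is 29.
With {F-δ} the worst case is 29.
No size-1 selection achieves below 28.

28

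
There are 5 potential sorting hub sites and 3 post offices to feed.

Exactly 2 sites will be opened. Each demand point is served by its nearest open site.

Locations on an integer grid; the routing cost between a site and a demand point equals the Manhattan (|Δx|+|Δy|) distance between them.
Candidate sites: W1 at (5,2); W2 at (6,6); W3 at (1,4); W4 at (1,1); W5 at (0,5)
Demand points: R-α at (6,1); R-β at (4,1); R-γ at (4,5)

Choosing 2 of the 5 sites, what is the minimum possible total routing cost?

7

Open {W1, W2}.
  R-α→W1 2, R-β→W1 2, R-γ→W2 3  ⇒ total 7.
Compare {W1, W3}: total 8.
Compare {W1, W4}: total 8.
No size-2 selection does better; minimum is 7.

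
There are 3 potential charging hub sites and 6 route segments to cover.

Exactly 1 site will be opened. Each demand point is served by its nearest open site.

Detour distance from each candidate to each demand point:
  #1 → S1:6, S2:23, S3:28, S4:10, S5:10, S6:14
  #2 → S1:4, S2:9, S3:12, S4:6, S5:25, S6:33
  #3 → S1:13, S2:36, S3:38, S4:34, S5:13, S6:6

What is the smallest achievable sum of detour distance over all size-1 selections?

89

Open {#2}.
  S1→#2 4, S2→#2 9, S3→#2 12, S4→#2 6, S5→#2 25, S6→#2 33  ⇒ total 89.
Compare {#1}: total 91.
Compare {#3}: total 140.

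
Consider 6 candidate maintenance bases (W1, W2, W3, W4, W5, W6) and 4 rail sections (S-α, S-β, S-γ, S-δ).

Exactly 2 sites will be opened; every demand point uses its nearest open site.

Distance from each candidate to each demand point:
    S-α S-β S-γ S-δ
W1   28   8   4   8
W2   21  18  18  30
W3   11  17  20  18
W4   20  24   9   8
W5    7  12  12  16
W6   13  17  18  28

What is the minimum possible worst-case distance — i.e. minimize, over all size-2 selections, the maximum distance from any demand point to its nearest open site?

Open {W1, W5}.
  Farthest demand point is S-β at distance 8 (to W1); all others are ≤ 8.
With {W1, W3} the worst case is 11.
With {W4, W5} the worst case is 12.
No size-2 selection achieves below 8.

8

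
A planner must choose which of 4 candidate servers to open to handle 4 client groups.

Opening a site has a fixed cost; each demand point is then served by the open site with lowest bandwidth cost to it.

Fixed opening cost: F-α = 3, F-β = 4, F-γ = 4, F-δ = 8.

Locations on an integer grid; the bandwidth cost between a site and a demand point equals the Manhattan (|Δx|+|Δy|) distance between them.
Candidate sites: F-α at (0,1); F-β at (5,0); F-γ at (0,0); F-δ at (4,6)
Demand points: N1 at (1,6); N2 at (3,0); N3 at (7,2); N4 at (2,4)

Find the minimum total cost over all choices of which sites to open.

24

Open {F-α, F-β}: assign each demand point to its cheapest open site.
  N1→F-α 6, N2→F-β 2, N3→F-β 4, N4→F-α 5
  bandwidth cost 17, fixed 7 → total 24.
Compare {F-β, F-δ}: bandwidth cost 13 + fixed 12 = 25.
Compare {F-α}: bandwidth cost 23 + fixed 3 = 26.
Compare {F-β}: bandwidth cost 23 + fixed 4 = 27.
All other subsets cost ≥ 25. Minimum total cost: 24.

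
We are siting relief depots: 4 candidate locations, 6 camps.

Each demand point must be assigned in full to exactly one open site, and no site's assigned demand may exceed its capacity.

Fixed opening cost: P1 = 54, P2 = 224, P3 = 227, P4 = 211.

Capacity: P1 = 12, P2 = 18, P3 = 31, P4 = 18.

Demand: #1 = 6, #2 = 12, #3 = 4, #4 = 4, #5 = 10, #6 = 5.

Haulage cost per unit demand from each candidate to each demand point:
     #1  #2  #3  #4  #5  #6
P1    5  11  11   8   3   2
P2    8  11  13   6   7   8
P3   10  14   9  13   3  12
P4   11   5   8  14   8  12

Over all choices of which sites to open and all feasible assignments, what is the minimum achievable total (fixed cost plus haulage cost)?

Open {P1, P3}; cheapest assignment that respects the capacities:
  P1 (cap 12, load 11): #1, #6 — cost 6×5 + 5×2 = 40
  P3 (cap 31, load 30): #2, #3, #4, #5 — cost 12×14 + 4×9 + 4×13 + 10×3 = 286
  Shipping 326, fixed 281 → total 607.
  Any other capacity-feasible assignment to {P1, P3} ships for at least 326.
Compare {P1, P3, P4}: its best feasible assignment gives total 706.
Compare {P1, P2, P4}: its best feasible assignment gives total 715.
Every other set of open sites that can feasibly serve all demand totals ≥ 706 even under its best assignment. Minimum: 607.

607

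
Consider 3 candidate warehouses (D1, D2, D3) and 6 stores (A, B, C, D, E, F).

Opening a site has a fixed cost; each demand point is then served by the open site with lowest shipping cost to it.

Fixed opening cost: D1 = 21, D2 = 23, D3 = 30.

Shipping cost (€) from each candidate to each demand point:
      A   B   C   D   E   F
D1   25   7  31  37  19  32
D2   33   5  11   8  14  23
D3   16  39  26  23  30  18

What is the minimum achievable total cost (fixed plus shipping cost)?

117

Open {D2}: assign each demand point to its cheapest open site.
  A→D2 33, B→D2 5, C→D2 11, D→D2 8, E→D2 14, F→D2 23
  shipping cost 94, fixed 23 → total 117.
Compare {D2, D3}: shipping cost 72 + fixed 53 = 125.
Compare {D1, D2}: shipping cost 86 + fixed 44 = 130.
Compare {D1, D2, D3}: shipping cost 72 + fixed 74 = 146.
All other subsets cost ≥ 125. Minimum total cost: 117.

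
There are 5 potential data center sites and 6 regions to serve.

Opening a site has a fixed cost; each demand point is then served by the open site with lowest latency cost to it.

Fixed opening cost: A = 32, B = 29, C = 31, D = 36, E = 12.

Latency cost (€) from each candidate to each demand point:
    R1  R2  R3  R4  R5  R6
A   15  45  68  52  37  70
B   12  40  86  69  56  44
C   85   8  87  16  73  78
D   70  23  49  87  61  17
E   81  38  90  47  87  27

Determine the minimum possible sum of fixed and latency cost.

Open {A, C, D}: assign each demand point to its cheapest open site.
  R1→A 15, R2→C 8, R3→D 49, R4→C 16, R5→A 37, R6→D 17
  latency cost 142, fixed 99 → total 241.
Compare {A, C, E}: latency cost 171 + fixed 75 = 246.
Compare {A, C, D, E}: latency cost 142 + fixed 111 = 253.
Compare {B, C, D}: latency cost 158 + fixed 96 = 254.
All other subsets cost ≥ 246. Minimum total cost: 241.

241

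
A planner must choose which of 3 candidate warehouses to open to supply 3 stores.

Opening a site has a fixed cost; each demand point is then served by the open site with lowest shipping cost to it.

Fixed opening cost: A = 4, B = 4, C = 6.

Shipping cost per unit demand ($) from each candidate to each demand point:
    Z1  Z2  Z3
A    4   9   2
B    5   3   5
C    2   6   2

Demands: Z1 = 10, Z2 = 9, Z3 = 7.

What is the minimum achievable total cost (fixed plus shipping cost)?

71

Open {B, C}: assign each demand point to its cheapest open site.
  Z1→C 10×2=20, Z2→B 9×3=27, Z3→C 7×2=14
  shipping cost 61, fixed 10 → total 71.
Compare {A, B, C}: shipping cost 61 + fixed 14 = 75.
Compare {A, B}: shipping cost 81 + fixed 8 = 89.
Compare {C}: shipping cost 88 + fixed 6 = 94.
All other subsets cost ≥ 75. Minimum total cost: 71.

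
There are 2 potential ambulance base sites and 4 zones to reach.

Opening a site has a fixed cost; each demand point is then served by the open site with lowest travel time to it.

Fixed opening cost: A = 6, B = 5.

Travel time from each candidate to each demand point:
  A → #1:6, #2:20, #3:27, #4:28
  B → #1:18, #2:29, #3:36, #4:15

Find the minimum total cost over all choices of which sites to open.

Open {A, B}: assign each demand point to its cheapest open site.
  #1→A 6, #2→A 20, #3→A 27, #4→B 15
  travel time 68, fixed 11 → total 79.
Compare {A}: travel time 81 + fixed 6 = 87.
Compare {B}: travel time 98 + fixed 5 = 103.

79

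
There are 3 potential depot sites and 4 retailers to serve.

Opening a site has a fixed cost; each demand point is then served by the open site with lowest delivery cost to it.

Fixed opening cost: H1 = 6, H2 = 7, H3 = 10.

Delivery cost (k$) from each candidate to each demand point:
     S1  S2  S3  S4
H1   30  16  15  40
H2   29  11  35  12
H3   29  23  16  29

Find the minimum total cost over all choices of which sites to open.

Open {H1, H2}: assign each demand point to its cheapest open site.
  S1→H2 29, S2→H2 11, S3→H1 15, S4→H2 12
  delivery cost 67, fixed 13 → total 80.
Compare {H2, H3}: delivery cost 68 + fixed 17 = 85.
Compare {H1, H2, H3}: delivery cost 67 + fixed 23 = 90.
Compare {H2}: delivery cost 87 + fixed 7 = 94.
All other subsets cost ≥ 85. Minimum total cost: 80.

80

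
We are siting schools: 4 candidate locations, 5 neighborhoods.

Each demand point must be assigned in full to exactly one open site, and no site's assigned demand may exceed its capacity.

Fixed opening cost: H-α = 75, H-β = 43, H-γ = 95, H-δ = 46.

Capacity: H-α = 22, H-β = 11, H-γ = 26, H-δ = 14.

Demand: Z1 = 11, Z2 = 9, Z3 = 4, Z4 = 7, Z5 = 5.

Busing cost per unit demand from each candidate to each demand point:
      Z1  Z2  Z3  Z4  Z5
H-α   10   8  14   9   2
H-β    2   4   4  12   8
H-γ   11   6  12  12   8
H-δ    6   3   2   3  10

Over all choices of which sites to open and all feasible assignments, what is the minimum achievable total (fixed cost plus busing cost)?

294

Open {H-α, H-β, H-δ}; cheapest assignment that respects the capacities:
  H-α (cap 22, load 12): Z4, Z5 — cost 7×9 + 5×2 = 73
  H-β (cap 11, load 11): Z1 — cost 11×2 = 22
  H-δ (cap 14, load 13): Z2, Z3 — cost 9×3 + 4×2 = 35
  Shipping 130, fixed 164 → total 294.
  Any other capacity-feasible assignment to {H-α, H-β, H-δ} ships for at least 130.
Compare {H-β, H-γ, H-δ}: its best feasible assignment gives total 329.
Compare {H-α, H-β, H-γ, H-δ}: its best feasible assignment gives total 374.
Every other set of open sites that can feasibly serve all demand totals ≥ 329 even under its best assignment. Minimum: 294.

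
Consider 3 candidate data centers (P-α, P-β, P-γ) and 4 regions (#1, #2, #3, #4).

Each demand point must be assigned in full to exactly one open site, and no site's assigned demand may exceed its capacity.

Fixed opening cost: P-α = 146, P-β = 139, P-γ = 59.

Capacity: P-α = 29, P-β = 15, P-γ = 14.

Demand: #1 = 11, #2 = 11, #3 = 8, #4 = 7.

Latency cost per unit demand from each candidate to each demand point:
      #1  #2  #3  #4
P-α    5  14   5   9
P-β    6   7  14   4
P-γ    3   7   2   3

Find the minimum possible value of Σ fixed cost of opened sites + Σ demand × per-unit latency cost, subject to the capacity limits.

440

Open {P-α, P-γ}; cheapest assignment that respects the capacities:
  P-α (cap 29, load 26): #1, #3, #4 — cost 11×5 + 8×5 + 7×9 = 158
  P-γ (cap 14, load 11): #2 — cost 11×7 = 77
  Shipping 235, fixed 205 → total 440.
  Any other capacity-feasible assignment to {P-α, P-γ} ships for at least 235.
Compare {P-α, P-β}: its best feasible assignment gives total 520.
Compare {P-α, P-β, P-γ}: its best feasible assignment gives total 537.
Every other set of open sites that can feasibly serve all demand totals ≥ 520 even under its best assignment. Minimum: 440.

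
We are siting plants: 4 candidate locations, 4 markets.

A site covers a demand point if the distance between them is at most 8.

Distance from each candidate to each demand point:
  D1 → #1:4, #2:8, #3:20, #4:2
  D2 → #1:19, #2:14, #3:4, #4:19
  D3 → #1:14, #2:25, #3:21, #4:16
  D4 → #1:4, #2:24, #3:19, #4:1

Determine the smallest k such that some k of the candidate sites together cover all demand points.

2

Coverage sets (demand points within 8 of each site):
  D1: {#1, #2, #4}
  D2: {#3}
  D3: {}
  D4: {#1, #4}
No single site covers all 4 demand points.
But {D1, D2} covers everything, so the minimum is 2.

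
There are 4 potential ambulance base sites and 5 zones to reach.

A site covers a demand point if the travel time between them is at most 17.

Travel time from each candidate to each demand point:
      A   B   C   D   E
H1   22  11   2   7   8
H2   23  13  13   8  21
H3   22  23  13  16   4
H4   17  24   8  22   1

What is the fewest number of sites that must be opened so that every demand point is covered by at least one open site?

2

Coverage sets (demand points within 17 of each site):
  H1: {B, C, D, E}
  H2: {B, C, D}
  H3: {C, D, E}
  H4: {A, C, E}
No single site covers all 5 demand points.
But {H1, H4} covers everything, so the minimum is 2.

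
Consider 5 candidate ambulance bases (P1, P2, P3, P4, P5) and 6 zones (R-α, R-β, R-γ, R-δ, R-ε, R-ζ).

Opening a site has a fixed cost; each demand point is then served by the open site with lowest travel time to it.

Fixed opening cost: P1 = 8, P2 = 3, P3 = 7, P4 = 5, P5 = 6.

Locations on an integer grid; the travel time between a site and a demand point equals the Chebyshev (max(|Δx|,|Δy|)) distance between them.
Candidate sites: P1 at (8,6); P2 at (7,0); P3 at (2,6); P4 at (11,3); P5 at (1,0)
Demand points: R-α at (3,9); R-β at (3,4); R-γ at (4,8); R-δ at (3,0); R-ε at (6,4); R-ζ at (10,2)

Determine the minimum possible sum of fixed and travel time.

28

Open {P2, P3}: assign each demand point to its cheapest open site.
  R-α→P3 3, R-β→P3 2, R-γ→P3 2, R-δ→P2 4, R-ε→P2 4, R-ζ→P2 3
  travel time 18, fixed 10 → total 28.
Compare {P3, P4}: travel time 18 + fixed 12 = 30.
Compare {P2, P3, P4}: travel time 16 + fixed 15 = 31.
Compare {P3}: travel time 25 + fixed 7 = 32.
All other subsets cost ≥ 30. Minimum total cost: 28.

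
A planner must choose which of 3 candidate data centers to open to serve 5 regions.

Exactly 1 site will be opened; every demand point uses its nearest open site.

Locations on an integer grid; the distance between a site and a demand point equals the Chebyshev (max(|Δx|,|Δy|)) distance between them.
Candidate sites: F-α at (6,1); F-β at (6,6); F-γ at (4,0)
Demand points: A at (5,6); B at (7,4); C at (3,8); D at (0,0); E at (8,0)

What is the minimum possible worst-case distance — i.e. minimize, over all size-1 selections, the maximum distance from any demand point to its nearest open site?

Open {F-β}.
  Farthest demand point is D at distance 6 (to F-β); all others are ≤ 6.
With {F-α} the worst case is 7.
With {F-γ} the worst case is 8.
No size-1 selection achieves below 6.

6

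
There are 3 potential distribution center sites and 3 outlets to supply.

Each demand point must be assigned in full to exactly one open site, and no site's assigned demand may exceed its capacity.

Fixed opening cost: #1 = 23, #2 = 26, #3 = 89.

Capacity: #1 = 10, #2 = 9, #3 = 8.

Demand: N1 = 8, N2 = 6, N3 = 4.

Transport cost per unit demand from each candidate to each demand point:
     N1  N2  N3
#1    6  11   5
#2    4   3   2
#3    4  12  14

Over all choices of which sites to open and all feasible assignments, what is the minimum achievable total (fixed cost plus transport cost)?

167

Open {#1, #2}; cheapest assignment that respects the capacities:
  #1 (cap 10, load 10): N2, N3 — cost 6×11 + 4×5 = 86
  #2 (cap 9, load 8): N1 — cost 8×4 = 32
  Shipping 118, fixed 49 → total 167.
  Any other capacity-feasible assignment to {#1, #2} ships for at least 118.
Compare {#1, #2, #3}: its best feasible assignment gives total 208.
Compare {#1, #3}: its best feasible assignment gives total 230.
Every other set of open sites that can feasibly serve all demand totals ≥ 208 even under its best assignment. Minimum: 167.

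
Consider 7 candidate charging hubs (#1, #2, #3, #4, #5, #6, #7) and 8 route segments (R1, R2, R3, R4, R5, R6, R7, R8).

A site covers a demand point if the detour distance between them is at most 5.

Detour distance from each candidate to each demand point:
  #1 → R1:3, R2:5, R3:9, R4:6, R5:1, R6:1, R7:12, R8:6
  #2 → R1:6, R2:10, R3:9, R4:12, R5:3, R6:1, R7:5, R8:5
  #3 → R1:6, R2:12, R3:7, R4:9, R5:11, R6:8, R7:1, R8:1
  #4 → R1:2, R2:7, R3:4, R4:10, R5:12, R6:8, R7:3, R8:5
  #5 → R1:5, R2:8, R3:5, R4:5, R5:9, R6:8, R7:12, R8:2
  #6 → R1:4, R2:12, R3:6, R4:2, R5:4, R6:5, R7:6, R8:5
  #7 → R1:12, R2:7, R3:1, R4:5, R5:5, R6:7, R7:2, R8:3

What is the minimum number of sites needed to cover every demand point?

2

Coverage sets (demand points within 5 of each site):
  #1: {R1, R2, R5, R6}
  #2: {R5, R6, R7, R8}
  #3: {R7, R8}
  #4: {R1, R3, R7, R8}
  #5: {R1, R3, R4, R8}
  #6: {R1, R4, R5, R6, R8}
  #7: {R3, R4, R5, R7, R8}
No single site covers all 8 demand points.
But {#1, #7} covers everything, so the minimum is 2.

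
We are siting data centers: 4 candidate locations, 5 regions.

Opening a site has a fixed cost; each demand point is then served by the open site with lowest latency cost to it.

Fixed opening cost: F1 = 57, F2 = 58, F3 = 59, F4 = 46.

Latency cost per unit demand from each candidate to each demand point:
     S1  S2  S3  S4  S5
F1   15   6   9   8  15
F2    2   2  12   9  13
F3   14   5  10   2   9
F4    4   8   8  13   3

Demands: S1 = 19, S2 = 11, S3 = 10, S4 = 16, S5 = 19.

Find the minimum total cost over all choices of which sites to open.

392

Open {F2, F3, F4}: assign each demand point to its cheapest open site.
  S1→F2 19×2=38, S2→F2 11×2=22, S3→F4 10×8=80, S4→F3 16×2=32, S5→F4 19×3=57
  latency cost 229, fixed 163 → total 392.
Compare {F3, F4}: latency cost 300 + fixed 105 = 405.
Compare {F2, F4}: latency cost 341 + fixed 104 = 445.
Compare {F1, F2, F3, F4}: latency cost 229 + fixed 220 = 449.
All other subsets cost ≥ 405. Minimum total cost: 392.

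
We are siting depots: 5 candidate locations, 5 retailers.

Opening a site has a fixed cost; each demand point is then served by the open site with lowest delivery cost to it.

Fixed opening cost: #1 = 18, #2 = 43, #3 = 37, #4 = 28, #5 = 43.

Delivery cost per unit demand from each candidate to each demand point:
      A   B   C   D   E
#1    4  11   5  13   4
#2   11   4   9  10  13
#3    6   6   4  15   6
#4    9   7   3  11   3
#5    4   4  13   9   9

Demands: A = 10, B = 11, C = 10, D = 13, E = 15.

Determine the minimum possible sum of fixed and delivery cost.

347

Open {#4, #5}: assign each demand point to its cheapest open site.
  A→#5 10×4=40, B→#5 11×4=44, C→#4 10×3=30, D→#5 13×9=117, E→#4 15×3=45
  delivery cost 276, fixed 71 → total 347.
Compare {#1, #4, #5}: delivery cost 276 + fixed 89 = 365.
Compare {#1, #5}: delivery cost 311 + fixed 61 = 372.
Compare {#1, #2, #4}: delivery cost 289 + fixed 89 = 378.
All other subsets cost ≥ 365. Minimum total cost: 347.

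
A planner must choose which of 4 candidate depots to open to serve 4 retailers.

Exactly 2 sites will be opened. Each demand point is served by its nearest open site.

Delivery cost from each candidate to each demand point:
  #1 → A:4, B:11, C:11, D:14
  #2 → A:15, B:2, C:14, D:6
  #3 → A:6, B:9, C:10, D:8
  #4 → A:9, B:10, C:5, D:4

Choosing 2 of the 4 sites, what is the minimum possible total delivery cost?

Open {#2, #4}.
  A→#4 9, B→#2 2, C→#4 5, D→#4 4  ⇒ total 20.
Compare {#1, #2}: total 23.
Compare {#1, #4}: total 23.
No size-2 selection does better; minimum is 20.

20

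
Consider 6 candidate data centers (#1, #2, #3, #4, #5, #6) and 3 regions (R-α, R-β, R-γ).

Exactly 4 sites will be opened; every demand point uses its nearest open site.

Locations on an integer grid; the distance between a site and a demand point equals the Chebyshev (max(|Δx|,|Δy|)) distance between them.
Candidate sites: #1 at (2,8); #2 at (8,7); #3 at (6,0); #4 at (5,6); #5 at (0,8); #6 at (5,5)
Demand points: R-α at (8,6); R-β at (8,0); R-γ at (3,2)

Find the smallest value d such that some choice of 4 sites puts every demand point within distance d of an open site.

3

Open {#1, #2, #3, #4}.
  Farthest demand point is R-γ at distance 3 (to #3); all others are ≤ 3.
With {#1, #2, #3, #5} the worst case is 3.
With {#1, #2, #3, #6} the worst case is 3.
No size-4 selection achieves below 3.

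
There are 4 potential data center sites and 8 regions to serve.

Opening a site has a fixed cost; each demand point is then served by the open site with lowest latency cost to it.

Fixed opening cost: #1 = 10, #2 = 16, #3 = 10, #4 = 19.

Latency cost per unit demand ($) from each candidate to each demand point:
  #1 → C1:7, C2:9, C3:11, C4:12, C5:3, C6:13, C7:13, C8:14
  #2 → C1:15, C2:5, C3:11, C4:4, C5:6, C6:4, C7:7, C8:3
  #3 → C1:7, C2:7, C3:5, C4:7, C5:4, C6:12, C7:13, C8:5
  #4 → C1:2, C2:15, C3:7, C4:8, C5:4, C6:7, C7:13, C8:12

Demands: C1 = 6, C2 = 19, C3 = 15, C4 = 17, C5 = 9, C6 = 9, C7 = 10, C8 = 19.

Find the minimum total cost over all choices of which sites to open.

494

Open {#2, #3, #4}: assign each demand point to its cheapest open site.
  C1→#4 6×2=12, C2→#2 19×5=95, C3→#3 15×5=75, C4→#2 17×4=68, C5→#3 9×4=36, C6→#2 9×4=36, C7→#2 10×7=70, C8→#2 19×3=57
  latency cost 449, fixed 45 → total 494.
Compare {#1, #2, #3, #4}: latency cost 440 + fixed 55 = 495.
Compare {#2, #3}: latency cost 479 + fixed 26 = 505.
Compare {#1, #2, #3}: latency cost 470 + fixed 36 = 506.
All other subsets cost ≥ 495. Minimum total cost: 494.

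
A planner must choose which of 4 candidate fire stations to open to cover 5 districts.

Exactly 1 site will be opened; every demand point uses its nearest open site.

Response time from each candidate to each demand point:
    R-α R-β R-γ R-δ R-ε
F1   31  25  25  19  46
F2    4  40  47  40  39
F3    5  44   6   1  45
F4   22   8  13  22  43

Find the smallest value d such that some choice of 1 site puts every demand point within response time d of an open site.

Open {F4}.
  Farthest demand point is R-ε at response time 43 (to F4); all others are ≤ 43.
With {F3} the worst case is 45.
With {F1} the worst case is 46.
No size-1 selection achieves below 43.

43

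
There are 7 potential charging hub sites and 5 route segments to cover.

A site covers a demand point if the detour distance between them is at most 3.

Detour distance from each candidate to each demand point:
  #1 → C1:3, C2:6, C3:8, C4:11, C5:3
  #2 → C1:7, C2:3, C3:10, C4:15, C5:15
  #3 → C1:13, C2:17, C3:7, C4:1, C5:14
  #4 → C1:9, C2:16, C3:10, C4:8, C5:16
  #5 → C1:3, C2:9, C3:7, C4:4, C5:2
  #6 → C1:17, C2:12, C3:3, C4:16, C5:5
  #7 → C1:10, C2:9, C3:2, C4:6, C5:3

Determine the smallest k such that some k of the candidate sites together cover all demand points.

4

Coverage sets (demand points within 3 of each site):
  #1: {C1, C5}
  #2: {C2}
  #3: {C4}
  #4: {}
  #5: {C1, C5}
  #6: {C3}
  #7: {C3, C5}
No 3 sites suffice: every size-3 union leaves at least one demand point uncovered.
But {#1, #2, #3, #6} covers everything, so the minimum is 4.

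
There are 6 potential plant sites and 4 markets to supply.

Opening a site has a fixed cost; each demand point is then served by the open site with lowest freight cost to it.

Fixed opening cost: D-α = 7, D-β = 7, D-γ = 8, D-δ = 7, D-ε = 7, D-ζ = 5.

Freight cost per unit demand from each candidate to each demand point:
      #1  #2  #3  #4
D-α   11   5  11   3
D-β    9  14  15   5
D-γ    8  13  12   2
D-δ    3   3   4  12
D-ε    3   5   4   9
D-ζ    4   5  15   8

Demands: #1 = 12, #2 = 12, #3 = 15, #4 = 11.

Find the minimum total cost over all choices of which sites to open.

169

Open {D-γ, D-δ}: assign each demand point to its cheapest open site.
  #1→D-δ 12×3=36, #2→D-δ 12×3=36, #3→D-δ 15×4=60, #4→D-γ 11×2=22
  freight cost 154, fixed 15 → total 169.
Compare {D-γ, D-δ, D-ζ}: freight cost 154 + fixed 20 = 174.
Compare {D-α, D-γ, D-δ}: freight cost 154 + fixed 22 = 176.
Compare {D-β, D-γ, D-δ}: freight cost 154 + fixed 22 = 176.
All other subsets cost ≥ 174. Minimum total cost: 169.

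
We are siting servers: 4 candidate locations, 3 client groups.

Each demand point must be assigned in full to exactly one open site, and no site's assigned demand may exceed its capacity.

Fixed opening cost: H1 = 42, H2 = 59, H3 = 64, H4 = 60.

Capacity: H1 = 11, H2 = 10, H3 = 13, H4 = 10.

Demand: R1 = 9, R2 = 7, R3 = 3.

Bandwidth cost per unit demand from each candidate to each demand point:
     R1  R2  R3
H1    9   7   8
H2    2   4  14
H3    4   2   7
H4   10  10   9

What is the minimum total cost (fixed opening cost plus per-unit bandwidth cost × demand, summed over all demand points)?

Open {H2, H3}; cheapest assignment that respects the capacities:
  H2 (cap 10, load 9): R1 — cost 9×2 = 18
  H3 (cap 13, load 10): R2, R3 — cost 7×2 + 3×7 = 35
  Shipping 53, fixed 123 → total 176.
  Any other capacity-feasible assignment to {H2, H3} ships for at least 53.
Compare {H1, H2}: its best feasible assignment gives total 192.
Compare {H1, H3}: its best feasible assignment gives total 212.
Every other set of open sites that can feasibly serve all demand totals ≥ 192 even under its best assignment. Minimum: 176.

176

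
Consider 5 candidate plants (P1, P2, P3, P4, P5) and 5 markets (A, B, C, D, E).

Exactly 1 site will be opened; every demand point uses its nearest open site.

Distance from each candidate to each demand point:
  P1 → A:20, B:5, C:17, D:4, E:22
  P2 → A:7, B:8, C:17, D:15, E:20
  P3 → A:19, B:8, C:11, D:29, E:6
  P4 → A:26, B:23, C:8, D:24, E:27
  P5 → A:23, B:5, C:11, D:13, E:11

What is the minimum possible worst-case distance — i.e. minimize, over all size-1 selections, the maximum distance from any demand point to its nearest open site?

Open {P2}.
  Farthest demand point is E at distance 20 (to P2); all others are ≤ 20.
With {P1} the worst case is 22.
With {P5} the worst case is 23.
No size-1 selection achieves below 20.

20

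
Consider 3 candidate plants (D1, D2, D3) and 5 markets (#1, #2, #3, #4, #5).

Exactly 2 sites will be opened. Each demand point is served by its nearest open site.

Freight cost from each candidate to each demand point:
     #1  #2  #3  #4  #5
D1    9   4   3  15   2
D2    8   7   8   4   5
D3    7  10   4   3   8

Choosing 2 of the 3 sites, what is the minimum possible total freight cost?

19

Open {D1, D3}.
  #1→D3 7, #2→D1 4, #3→D1 3, #4→D3 3, #5→D1 2  ⇒ total 19.
Compare {D1, D2}: total 21.
Compare {D2, D3}: total 26.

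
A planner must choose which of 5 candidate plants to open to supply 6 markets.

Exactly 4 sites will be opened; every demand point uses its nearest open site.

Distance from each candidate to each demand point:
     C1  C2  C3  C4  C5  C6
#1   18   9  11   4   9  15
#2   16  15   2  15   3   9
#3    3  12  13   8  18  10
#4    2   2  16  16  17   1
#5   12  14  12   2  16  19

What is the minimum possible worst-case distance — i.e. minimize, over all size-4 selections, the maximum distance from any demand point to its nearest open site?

3

Open {#1, #2, #4, #5}.
  Farthest demand point is C5 at distance 3 (to #2); all others are ≤ 3.
With {#2, #3, #4, #5} the worst case is 3.
With {#1, #2, #3, #4} the worst case is 4.
No size-4 selection achieves below 3.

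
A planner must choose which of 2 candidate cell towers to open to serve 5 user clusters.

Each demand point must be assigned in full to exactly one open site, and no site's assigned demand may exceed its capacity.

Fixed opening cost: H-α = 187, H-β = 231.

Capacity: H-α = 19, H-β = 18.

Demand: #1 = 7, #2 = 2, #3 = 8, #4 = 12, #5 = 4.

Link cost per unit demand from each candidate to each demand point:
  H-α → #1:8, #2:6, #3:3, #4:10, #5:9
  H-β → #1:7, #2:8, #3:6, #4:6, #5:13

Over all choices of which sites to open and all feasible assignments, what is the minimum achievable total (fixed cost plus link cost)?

Open {H-α, H-β}; cheapest assignment that respects the capacities:
  H-α (cap 19, load 19): #1, #3, #5 — cost 7×8 + 8×3 + 4×9 = 116
  H-β (cap 18, load 14): #2, #4 — cost 2×8 + 12×6 = 88
  Shipping 204, fixed 418 → total 622.
  Any other capacity-feasible assignment to {H-α, H-β} ships for at least 204.
Total demand is 33 and no other set of sites has combined capacity ≥ 33, so {H-α, H-β} is the only feasible choice of open sites. Minimum: 622.

622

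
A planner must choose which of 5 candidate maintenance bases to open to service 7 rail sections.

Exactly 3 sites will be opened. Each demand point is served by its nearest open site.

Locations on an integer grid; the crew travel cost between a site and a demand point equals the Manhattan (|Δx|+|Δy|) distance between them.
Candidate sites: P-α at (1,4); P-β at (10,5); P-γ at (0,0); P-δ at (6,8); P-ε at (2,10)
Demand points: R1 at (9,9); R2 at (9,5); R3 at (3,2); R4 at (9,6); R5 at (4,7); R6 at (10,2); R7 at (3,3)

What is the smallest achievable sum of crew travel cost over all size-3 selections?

20

Open {P-α, P-β, P-δ}.
  R1→P-δ 4, R2→P-β 1, R3→P-α 4, R4→P-β 2, R5→P-δ 3, R6→P-β 3, R7→P-α 3  ⇒ total 20.
Compare {P-α, P-β, P-ε}: total 23.
Compare {P-α, P-β, P-γ}: total 24.
No size-3 selection does better; minimum is 20.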